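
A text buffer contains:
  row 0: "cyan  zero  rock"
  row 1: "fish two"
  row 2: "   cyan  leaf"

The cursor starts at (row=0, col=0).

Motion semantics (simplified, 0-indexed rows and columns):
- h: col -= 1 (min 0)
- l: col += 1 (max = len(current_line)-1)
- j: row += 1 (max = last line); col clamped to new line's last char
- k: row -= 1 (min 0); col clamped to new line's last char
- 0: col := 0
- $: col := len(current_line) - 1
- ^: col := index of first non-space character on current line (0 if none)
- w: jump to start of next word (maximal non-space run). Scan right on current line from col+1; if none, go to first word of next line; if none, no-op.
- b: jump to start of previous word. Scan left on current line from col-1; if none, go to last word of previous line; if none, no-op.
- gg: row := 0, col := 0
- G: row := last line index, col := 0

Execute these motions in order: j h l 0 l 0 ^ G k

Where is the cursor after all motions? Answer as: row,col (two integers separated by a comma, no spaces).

Answer: 1,0

Derivation:
After 1 (j): row=1 col=0 char='f'
After 2 (h): row=1 col=0 char='f'
After 3 (l): row=1 col=1 char='i'
After 4 (0): row=1 col=0 char='f'
After 5 (l): row=1 col=1 char='i'
After 6 (0): row=1 col=0 char='f'
After 7 (^): row=1 col=0 char='f'
After 8 (G): row=2 col=0 char='_'
After 9 (k): row=1 col=0 char='f'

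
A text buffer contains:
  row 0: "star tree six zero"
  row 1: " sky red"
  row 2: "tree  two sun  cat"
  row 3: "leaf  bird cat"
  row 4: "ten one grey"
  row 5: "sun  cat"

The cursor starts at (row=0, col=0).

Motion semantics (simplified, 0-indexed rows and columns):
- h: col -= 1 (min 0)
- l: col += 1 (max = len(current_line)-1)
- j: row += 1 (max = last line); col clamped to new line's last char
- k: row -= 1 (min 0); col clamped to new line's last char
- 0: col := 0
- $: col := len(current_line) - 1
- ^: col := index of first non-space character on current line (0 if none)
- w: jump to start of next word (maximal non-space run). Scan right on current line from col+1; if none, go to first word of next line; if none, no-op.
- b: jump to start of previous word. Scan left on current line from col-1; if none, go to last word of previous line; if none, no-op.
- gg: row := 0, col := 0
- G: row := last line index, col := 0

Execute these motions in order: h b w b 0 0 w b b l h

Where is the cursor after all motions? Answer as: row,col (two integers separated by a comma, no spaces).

Answer: 0,0

Derivation:
After 1 (h): row=0 col=0 char='s'
After 2 (b): row=0 col=0 char='s'
After 3 (w): row=0 col=5 char='t'
After 4 (b): row=0 col=0 char='s'
After 5 (0): row=0 col=0 char='s'
After 6 (0): row=0 col=0 char='s'
After 7 (w): row=0 col=5 char='t'
After 8 (b): row=0 col=0 char='s'
After 9 (b): row=0 col=0 char='s'
After 10 (l): row=0 col=1 char='t'
After 11 (h): row=0 col=0 char='s'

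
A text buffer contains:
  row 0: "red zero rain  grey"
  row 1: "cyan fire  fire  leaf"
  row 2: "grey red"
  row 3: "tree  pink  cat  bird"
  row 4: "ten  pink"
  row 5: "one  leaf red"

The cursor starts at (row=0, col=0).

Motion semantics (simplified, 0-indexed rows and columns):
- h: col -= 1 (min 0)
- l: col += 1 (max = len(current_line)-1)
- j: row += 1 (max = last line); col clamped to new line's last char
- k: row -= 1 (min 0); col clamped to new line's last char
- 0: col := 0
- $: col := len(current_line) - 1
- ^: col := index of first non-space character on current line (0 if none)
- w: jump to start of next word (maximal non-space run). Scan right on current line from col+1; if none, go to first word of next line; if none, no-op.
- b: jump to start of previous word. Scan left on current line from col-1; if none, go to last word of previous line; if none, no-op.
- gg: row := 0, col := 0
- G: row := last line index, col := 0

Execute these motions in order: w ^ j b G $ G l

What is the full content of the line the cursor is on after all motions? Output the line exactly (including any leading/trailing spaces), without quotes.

After 1 (w): row=0 col=4 char='z'
After 2 (^): row=0 col=0 char='r'
After 3 (j): row=1 col=0 char='c'
After 4 (b): row=0 col=15 char='g'
After 5 (G): row=5 col=0 char='o'
After 6 ($): row=5 col=12 char='d'
After 7 (G): row=5 col=0 char='o'
After 8 (l): row=5 col=1 char='n'

Answer: one  leaf red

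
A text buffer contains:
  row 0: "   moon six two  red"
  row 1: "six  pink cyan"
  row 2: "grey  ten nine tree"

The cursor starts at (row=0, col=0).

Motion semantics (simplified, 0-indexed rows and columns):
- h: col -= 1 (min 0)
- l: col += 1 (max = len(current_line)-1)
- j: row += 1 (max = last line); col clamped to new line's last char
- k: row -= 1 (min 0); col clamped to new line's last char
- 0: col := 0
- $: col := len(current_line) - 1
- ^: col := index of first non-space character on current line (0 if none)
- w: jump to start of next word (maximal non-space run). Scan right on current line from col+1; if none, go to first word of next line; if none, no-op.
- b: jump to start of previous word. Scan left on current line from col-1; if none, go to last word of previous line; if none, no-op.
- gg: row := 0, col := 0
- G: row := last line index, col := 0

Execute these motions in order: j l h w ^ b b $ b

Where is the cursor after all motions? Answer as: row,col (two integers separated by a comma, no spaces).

After 1 (j): row=1 col=0 char='s'
After 2 (l): row=1 col=1 char='i'
After 3 (h): row=1 col=0 char='s'
After 4 (w): row=1 col=5 char='p'
After 5 (^): row=1 col=0 char='s'
After 6 (b): row=0 col=17 char='r'
After 7 (b): row=0 col=12 char='t'
After 8 ($): row=0 col=19 char='d'
After 9 (b): row=0 col=17 char='r'

Answer: 0,17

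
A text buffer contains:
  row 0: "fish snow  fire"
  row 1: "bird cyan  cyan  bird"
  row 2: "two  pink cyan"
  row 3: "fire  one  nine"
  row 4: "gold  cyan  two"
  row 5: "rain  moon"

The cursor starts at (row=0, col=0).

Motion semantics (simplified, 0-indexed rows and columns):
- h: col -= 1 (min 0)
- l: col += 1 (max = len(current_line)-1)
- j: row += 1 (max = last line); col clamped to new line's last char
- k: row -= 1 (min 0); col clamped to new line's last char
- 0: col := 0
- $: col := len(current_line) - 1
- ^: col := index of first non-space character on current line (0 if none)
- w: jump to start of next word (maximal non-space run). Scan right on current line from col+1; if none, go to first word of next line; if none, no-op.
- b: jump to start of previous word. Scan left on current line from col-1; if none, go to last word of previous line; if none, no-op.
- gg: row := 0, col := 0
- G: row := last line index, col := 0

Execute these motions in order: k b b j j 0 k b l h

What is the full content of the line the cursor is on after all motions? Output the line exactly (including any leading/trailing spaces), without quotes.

After 1 (k): row=0 col=0 char='f'
After 2 (b): row=0 col=0 char='f'
After 3 (b): row=0 col=0 char='f'
After 4 (j): row=1 col=0 char='b'
After 5 (j): row=2 col=0 char='t'
After 6 (0): row=2 col=0 char='t'
After 7 (k): row=1 col=0 char='b'
After 8 (b): row=0 col=11 char='f'
After 9 (l): row=0 col=12 char='i'
After 10 (h): row=0 col=11 char='f'

Answer: fish snow  fire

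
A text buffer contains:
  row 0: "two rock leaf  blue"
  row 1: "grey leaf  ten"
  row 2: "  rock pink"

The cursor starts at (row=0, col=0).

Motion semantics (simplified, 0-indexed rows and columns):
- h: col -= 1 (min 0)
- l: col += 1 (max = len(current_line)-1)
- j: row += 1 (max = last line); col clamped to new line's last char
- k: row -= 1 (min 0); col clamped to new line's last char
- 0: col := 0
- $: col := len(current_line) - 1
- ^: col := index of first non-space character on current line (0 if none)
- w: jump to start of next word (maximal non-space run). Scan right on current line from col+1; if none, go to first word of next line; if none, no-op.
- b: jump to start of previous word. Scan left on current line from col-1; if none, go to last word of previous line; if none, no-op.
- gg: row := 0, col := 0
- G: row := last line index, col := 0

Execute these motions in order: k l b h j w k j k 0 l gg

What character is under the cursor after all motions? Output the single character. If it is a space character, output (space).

Answer: t

Derivation:
After 1 (k): row=0 col=0 char='t'
After 2 (l): row=0 col=1 char='w'
After 3 (b): row=0 col=0 char='t'
After 4 (h): row=0 col=0 char='t'
After 5 (j): row=1 col=0 char='g'
After 6 (w): row=1 col=5 char='l'
After 7 (k): row=0 col=5 char='o'
After 8 (j): row=1 col=5 char='l'
After 9 (k): row=0 col=5 char='o'
After 10 (0): row=0 col=0 char='t'
After 11 (l): row=0 col=1 char='w'
After 12 (gg): row=0 col=0 char='t'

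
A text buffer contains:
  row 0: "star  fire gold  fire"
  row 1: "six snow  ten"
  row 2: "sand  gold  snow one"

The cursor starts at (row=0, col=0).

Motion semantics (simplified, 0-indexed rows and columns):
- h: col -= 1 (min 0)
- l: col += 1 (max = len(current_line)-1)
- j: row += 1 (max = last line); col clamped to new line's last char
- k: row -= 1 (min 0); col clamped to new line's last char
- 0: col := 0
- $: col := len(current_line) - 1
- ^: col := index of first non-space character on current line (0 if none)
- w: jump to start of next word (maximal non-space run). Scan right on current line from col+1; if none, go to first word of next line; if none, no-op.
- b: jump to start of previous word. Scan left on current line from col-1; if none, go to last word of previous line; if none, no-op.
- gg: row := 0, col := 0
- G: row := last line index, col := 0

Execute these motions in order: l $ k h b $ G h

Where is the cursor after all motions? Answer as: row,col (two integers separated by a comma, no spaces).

After 1 (l): row=0 col=1 char='t'
After 2 ($): row=0 col=20 char='e'
After 3 (k): row=0 col=20 char='e'
After 4 (h): row=0 col=19 char='r'
After 5 (b): row=0 col=17 char='f'
After 6 ($): row=0 col=20 char='e'
After 7 (G): row=2 col=0 char='s'
After 8 (h): row=2 col=0 char='s'

Answer: 2,0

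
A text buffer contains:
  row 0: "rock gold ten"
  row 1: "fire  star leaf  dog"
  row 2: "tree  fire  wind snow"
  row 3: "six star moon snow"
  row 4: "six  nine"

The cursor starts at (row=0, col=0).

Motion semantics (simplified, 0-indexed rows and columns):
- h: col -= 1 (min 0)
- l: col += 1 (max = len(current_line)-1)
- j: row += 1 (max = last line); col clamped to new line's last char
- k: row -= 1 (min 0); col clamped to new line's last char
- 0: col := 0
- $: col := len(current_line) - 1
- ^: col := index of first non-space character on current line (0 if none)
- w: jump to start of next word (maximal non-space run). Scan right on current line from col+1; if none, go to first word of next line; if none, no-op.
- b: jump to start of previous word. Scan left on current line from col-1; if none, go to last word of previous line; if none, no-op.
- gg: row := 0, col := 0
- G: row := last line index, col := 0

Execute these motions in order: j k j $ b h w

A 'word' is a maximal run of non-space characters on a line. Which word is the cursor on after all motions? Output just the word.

After 1 (j): row=1 col=0 char='f'
After 2 (k): row=0 col=0 char='r'
After 3 (j): row=1 col=0 char='f'
After 4 ($): row=1 col=19 char='g'
After 5 (b): row=1 col=17 char='d'
After 6 (h): row=1 col=16 char='_'
After 7 (w): row=1 col=17 char='d'

Answer: dog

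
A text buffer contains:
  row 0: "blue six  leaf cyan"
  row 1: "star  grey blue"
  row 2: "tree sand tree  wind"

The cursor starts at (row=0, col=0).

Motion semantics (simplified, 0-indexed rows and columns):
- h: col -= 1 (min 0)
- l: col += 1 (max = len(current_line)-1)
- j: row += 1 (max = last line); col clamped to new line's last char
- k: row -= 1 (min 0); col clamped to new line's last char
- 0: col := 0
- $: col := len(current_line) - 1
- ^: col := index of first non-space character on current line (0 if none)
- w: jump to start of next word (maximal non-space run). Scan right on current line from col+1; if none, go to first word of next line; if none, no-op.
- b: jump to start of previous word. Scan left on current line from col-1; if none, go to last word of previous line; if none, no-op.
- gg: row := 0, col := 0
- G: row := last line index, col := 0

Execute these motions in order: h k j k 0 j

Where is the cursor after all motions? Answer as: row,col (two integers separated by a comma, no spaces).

Answer: 1,0

Derivation:
After 1 (h): row=0 col=0 char='b'
After 2 (k): row=0 col=0 char='b'
After 3 (j): row=1 col=0 char='s'
After 4 (k): row=0 col=0 char='b'
After 5 (0): row=0 col=0 char='b'
After 6 (j): row=1 col=0 char='s'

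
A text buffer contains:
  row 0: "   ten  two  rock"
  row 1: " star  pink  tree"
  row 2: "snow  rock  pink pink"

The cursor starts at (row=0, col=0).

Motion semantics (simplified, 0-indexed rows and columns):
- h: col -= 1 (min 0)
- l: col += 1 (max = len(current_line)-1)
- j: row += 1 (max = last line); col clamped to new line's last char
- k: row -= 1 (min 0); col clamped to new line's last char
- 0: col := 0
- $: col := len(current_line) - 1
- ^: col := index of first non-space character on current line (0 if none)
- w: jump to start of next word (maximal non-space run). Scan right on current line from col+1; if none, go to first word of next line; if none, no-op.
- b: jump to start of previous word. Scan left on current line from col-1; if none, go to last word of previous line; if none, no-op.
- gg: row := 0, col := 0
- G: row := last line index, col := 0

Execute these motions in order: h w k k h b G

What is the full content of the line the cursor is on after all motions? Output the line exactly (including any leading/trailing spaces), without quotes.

After 1 (h): row=0 col=0 char='_'
After 2 (w): row=0 col=3 char='t'
After 3 (k): row=0 col=3 char='t'
After 4 (k): row=0 col=3 char='t'
After 5 (h): row=0 col=2 char='_'
After 6 (b): row=0 col=2 char='_'
After 7 (G): row=2 col=0 char='s'

Answer: snow  rock  pink pink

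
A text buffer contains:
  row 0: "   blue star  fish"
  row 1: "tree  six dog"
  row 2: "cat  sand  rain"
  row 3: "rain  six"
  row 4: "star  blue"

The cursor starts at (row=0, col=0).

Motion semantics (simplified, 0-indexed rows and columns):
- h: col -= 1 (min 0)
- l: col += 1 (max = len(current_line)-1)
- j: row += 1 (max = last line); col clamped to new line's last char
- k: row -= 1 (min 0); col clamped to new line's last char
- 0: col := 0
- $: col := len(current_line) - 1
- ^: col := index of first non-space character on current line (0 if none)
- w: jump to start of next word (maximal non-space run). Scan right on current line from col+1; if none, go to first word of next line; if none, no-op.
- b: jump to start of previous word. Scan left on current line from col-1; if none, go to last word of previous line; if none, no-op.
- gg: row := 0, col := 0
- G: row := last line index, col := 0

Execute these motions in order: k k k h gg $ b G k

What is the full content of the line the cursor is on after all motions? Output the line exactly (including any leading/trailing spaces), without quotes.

Answer: rain  six

Derivation:
After 1 (k): row=0 col=0 char='_'
After 2 (k): row=0 col=0 char='_'
After 3 (k): row=0 col=0 char='_'
After 4 (h): row=0 col=0 char='_'
After 5 (gg): row=0 col=0 char='_'
After 6 ($): row=0 col=17 char='h'
After 7 (b): row=0 col=14 char='f'
After 8 (G): row=4 col=0 char='s'
After 9 (k): row=3 col=0 char='r'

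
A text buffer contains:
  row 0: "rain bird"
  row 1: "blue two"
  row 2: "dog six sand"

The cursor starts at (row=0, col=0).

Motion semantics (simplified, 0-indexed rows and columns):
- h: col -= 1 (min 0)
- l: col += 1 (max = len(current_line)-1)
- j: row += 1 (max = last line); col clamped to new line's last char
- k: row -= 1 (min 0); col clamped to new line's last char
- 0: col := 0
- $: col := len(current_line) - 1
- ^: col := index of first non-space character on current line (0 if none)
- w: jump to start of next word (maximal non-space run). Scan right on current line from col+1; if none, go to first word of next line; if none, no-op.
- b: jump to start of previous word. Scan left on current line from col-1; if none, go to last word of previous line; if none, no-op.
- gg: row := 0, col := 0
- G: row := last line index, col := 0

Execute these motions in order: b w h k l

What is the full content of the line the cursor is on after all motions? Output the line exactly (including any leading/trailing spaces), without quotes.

After 1 (b): row=0 col=0 char='r'
After 2 (w): row=0 col=5 char='b'
After 3 (h): row=0 col=4 char='_'
After 4 (k): row=0 col=4 char='_'
After 5 (l): row=0 col=5 char='b'

Answer: rain bird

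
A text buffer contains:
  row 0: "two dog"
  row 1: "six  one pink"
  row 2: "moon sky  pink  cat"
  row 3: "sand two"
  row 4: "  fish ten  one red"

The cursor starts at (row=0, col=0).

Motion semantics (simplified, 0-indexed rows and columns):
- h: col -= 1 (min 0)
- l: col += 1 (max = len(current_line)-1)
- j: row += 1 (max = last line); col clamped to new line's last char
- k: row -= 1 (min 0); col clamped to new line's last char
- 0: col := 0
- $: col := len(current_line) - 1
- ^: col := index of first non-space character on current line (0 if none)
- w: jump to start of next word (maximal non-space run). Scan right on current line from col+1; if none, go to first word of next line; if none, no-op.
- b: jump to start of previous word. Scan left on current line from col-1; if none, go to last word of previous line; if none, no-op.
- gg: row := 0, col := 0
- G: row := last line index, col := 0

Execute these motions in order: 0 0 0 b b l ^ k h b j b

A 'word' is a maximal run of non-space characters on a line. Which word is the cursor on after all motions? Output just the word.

After 1 (0): row=0 col=0 char='t'
After 2 (0): row=0 col=0 char='t'
After 3 (0): row=0 col=0 char='t'
After 4 (b): row=0 col=0 char='t'
After 5 (b): row=0 col=0 char='t'
After 6 (l): row=0 col=1 char='w'
After 7 (^): row=0 col=0 char='t'
After 8 (k): row=0 col=0 char='t'
After 9 (h): row=0 col=0 char='t'
After 10 (b): row=0 col=0 char='t'
After 11 (j): row=1 col=0 char='s'
After 12 (b): row=0 col=4 char='d'

Answer: dog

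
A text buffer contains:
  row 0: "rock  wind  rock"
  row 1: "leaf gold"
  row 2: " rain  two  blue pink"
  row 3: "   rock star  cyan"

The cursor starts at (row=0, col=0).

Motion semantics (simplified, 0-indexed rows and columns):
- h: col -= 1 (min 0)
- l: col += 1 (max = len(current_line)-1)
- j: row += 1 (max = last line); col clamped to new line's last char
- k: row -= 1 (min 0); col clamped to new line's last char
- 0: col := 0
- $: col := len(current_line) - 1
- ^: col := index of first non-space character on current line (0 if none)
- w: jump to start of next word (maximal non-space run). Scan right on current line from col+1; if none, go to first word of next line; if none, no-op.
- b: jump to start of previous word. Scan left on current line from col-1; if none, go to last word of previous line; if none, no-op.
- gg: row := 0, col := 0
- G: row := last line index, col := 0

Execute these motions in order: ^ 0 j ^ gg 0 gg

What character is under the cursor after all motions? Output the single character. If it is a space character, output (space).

After 1 (^): row=0 col=0 char='r'
After 2 (0): row=0 col=0 char='r'
After 3 (j): row=1 col=0 char='l'
After 4 (^): row=1 col=0 char='l'
After 5 (gg): row=0 col=0 char='r'
After 6 (0): row=0 col=0 char='r'
After 7 (gg): row=0 col=0 char='r'

Answer: r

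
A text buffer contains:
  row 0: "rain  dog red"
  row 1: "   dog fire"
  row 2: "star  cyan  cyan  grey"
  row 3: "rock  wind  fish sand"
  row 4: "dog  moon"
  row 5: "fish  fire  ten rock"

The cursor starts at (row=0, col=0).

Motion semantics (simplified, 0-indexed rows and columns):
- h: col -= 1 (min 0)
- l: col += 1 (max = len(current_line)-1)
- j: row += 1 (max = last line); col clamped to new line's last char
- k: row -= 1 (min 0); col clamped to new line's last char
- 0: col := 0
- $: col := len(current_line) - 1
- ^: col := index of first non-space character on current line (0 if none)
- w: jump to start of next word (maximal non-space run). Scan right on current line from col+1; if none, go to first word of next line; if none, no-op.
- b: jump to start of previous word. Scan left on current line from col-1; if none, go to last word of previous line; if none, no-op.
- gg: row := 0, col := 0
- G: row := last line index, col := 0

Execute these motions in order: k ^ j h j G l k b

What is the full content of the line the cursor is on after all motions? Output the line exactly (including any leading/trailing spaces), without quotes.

Answer: dog  moon

Derivation:
After 1 (k): row=0 col=0 char='r'
After 2 (^): row=0 col=0 char='r'
After 3 (j): row=1 col=0 char='_'
After 4 (h): row=1 col=0 char='_'
After 5 (j): row=2 col=0 char='s'
After 6 (G): row=5 col=0 char='f'
After 7 (l): row=5 col=1 char='i'
After 8 (k): row=4 col=1 char='o'
After 9 (b): row=4 col=0 char='d'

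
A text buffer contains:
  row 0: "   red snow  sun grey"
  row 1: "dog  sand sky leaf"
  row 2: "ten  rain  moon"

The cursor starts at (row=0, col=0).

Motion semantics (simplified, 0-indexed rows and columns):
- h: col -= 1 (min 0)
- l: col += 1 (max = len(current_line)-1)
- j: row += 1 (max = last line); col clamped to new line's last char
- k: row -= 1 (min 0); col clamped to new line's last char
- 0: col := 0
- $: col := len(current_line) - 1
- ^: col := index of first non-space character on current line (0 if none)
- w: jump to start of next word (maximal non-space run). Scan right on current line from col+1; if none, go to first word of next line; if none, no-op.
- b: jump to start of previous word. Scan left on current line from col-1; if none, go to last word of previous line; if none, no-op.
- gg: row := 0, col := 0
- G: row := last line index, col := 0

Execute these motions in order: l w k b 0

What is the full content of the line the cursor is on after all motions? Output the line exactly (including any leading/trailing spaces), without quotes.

After 1 (l): row=0 col=1 char='_'
After 2 (w): row=0 col=3 char='r'
After 3 (k): row=0 col=3 char='r'
After 4 (b): row=0 col=3 char='r'
After 5 (0): row=0 col=0 char='_'

Answer:    red snow  sun grey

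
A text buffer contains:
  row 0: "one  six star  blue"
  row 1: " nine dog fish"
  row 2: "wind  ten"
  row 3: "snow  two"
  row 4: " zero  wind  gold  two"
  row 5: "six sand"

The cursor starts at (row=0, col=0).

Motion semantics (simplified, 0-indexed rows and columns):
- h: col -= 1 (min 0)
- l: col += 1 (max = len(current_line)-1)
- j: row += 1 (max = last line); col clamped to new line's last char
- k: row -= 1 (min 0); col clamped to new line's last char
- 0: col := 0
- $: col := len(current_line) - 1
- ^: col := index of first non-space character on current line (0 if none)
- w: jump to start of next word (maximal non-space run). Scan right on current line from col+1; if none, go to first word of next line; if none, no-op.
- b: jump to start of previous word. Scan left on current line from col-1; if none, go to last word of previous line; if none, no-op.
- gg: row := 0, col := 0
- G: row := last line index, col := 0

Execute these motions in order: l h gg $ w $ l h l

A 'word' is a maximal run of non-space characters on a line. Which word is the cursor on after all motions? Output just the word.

After 1 (l): row=0 col=1 char='n'
After 2 (h): row=0 col=0 char='o'
After 3 (gg): row=0 col=0 char='o'
After 4 ($): row=0 col=18 char='e'
After 5 (w): row=1 col=1 char='n'
After 6 ($): row=1 col=13 char='h'
After 7 (l): row=1 col=13 char='h'
After 8 (h): row=1 col=12 char='s'
After 9 (l): row=1 col=13 char='h'

Answer: fish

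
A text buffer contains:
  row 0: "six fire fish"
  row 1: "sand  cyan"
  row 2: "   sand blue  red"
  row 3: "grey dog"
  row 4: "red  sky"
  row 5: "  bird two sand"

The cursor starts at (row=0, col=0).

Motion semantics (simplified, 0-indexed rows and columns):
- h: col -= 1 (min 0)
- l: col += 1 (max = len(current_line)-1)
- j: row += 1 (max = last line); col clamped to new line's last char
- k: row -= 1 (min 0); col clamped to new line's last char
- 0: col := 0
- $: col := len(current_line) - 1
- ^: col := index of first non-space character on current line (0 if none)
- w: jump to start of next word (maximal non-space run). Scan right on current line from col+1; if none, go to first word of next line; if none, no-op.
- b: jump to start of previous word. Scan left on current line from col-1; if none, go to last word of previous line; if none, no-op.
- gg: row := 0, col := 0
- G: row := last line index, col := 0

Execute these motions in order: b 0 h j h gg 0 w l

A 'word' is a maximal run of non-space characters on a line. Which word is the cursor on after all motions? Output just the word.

Answer: fire

Derivation:
After 1 (b): row=0 col=0 char='s'
After 2 (0): row=0 col=0 char='s'
After 3 (h): row=0 col=0 char='s'
After 4 (j): row=1 col=0 char='s'
After 5 (h): row=1 col=0 char='s'
After 6 (gg): row=0 col=0 char='s'
After 7 (0): row=0 col=0 char='s'
After 8 (w): row=0 col=4 char='f'
After 9 (l): row=0 col=5 char='i'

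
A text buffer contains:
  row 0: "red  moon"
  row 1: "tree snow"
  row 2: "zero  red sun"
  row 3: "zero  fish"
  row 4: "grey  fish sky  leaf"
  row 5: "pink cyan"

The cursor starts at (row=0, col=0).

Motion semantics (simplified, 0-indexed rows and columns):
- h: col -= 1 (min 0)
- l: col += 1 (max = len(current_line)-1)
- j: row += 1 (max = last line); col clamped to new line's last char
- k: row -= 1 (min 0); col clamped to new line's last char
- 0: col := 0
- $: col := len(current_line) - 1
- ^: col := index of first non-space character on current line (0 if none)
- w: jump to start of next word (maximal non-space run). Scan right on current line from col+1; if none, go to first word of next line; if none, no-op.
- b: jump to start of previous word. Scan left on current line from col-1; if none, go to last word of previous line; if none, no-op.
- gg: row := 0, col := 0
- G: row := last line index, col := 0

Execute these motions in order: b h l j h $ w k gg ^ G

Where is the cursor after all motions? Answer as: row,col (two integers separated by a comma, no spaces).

Answer: 5,0

Derivation:
After 1 (b): row=0 col=0 char='r'
After 2 (h): row=0 col=0 char='r'
After 3 (l): row=0 col=1 char='e'
After 4 (j): row=1 col=1 char='r'
After 5 (h): row=1 col=0 char='t'
After 6 ($): row=1 col=8 char='w'
After 7 (w): row=2 col=0 char='z'
After 8 (k): row=1 col=0 char='t'
After 9 (gg): row=0 col=0 char='r'
After 10 (^): row=0 col=0 char='r'
After 11 (G): row=5 col=0 char='p'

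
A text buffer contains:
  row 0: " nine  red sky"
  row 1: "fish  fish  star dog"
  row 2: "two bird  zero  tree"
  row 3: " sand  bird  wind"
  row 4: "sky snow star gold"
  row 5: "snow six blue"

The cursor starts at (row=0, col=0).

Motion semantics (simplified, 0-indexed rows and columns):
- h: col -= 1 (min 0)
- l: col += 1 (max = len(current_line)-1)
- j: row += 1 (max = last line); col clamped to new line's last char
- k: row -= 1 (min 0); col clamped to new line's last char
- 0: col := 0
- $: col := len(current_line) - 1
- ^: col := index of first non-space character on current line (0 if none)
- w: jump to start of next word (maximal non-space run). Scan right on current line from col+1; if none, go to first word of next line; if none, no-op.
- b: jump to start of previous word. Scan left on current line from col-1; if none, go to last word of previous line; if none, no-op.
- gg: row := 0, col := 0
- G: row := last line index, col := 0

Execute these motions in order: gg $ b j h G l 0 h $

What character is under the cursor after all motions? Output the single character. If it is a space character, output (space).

After 1 (gg): row=0 col=0 char='_'
After 2 ($): row=0 col=13 char='y'
After 3 (b): row=0 col=11 char='s'
After 4 (j): row=1 col=11 char='_'
After 5 (h): row=1 col=10 char='_'
After 6 (G): row=5 col=0 char='s'
After 7 (l): row=5 col=1 char='n'
After 8 (0): row=5 col=0 char='s'
After 9 (h): row=5 col=0 char='s'
After 10 ($): row=5 col=12 char='e'

Answer: e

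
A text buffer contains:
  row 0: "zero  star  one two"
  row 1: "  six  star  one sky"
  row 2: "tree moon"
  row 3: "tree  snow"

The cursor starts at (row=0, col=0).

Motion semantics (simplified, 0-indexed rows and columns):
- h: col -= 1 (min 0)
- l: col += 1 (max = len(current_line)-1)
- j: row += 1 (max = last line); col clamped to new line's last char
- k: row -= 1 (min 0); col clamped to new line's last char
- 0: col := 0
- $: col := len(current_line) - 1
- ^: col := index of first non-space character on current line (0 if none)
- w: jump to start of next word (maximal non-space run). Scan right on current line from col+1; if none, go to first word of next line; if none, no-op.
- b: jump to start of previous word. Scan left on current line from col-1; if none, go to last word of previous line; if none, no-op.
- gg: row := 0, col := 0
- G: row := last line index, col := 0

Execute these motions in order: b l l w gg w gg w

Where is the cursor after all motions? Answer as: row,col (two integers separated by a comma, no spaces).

After 1 (b): row=0 col=0 char='z'
After 2 (l): row=0 col=1 char='e'
After 3 (l): row=0 col=2 char='r'
After 4 (w): row=0 col=6 char='s'
After 5 (gg): row=0 col=0 char='z'
After 6 (w): row=0 col=6 char='s'
After 7 (gg): row=0 col=0 char='z'
After 8 (w): row=0 col=6 char='s'

Answer: 0,6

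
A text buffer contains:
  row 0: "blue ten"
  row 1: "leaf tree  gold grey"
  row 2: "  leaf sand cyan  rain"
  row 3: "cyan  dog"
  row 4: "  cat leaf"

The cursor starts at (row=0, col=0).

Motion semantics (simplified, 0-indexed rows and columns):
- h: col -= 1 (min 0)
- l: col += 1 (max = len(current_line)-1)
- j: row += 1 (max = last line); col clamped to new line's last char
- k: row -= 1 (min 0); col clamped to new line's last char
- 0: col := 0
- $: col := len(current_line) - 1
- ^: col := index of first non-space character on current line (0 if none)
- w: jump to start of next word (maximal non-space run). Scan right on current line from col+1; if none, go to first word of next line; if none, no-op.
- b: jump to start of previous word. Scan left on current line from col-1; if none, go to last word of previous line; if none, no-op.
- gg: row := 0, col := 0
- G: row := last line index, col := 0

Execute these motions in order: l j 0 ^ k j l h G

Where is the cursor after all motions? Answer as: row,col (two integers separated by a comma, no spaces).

After 1 (l): row=0 col=1 char='l'
After 2 (j): row=1 col=1 char='e'
After 3 (0): row=1 col=0 char='l'
After 4 (^): row=1 col=0 char='l'
After 5 (k): row=0 col=0 char='b'
After 6 (j): row=1 col=0 char='l'
After 7 (l): row=1 col=1 char='e'
After 8 (h): row=1 col=0 char='l'
After 9 (G): row=4 col=0 char='_'

Answer: 4,0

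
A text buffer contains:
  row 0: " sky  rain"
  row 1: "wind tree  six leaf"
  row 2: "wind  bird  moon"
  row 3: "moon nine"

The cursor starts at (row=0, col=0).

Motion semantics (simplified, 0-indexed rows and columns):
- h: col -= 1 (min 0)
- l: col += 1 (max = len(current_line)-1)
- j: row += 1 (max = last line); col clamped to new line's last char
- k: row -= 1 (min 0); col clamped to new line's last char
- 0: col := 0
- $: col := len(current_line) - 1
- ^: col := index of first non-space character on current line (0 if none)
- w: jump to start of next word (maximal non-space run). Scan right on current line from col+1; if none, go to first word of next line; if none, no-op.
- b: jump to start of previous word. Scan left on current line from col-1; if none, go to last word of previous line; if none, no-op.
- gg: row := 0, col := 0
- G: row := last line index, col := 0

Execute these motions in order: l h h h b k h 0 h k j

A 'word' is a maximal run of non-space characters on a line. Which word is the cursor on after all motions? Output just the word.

Answer: wind

Derivation:
After 1 (l): row=0 col=1 char='s'
After 2 (h): row=0 col=0 char='_'
After 3 (h): row=0 col=0 char='_'
After 4 (h): row=0 col=0 char='_'
After 5 (b): row=0 col=0 char='_'
After 6 (k): row=0 col=0 char='_'
After 7 (h): row=0 col=0 char='_'
After 8 (0): row=0 col=0 char='_'
After 9 (h): row=0 col=0 char='_'
After 10 (k): row=0 col=0 char='_'
After 11 (j): row=1 col=0 char='w'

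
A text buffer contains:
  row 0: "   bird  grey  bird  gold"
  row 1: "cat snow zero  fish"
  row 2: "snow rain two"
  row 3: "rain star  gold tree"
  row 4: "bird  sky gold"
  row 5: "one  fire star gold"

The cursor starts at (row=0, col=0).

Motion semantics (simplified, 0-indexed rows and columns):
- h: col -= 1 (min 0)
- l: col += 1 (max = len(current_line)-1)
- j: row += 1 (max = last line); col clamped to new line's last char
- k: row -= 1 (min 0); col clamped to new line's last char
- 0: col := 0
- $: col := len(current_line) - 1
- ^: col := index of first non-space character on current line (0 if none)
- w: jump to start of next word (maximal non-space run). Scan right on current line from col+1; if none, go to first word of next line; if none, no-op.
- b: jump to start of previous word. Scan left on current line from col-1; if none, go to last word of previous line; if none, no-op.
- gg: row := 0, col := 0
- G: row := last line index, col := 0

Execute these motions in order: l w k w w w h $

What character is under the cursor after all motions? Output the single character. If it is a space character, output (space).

Answer: d

Derivation:
After 1 (l): row=0 col=1 char='_'
After 2 (w): row=0 col=3 char='b'
After 3 (k): row=0 col=3 char='b'
After 4 (w): row=0 col=9 char='g'
After 5 (w): row=0 col=15 char='b'
After 6 (w): row=0 col=21 char='g'
After 7 (h): row=0 col=20 char='_'
After 8 ($): row=0 col=24 char='d'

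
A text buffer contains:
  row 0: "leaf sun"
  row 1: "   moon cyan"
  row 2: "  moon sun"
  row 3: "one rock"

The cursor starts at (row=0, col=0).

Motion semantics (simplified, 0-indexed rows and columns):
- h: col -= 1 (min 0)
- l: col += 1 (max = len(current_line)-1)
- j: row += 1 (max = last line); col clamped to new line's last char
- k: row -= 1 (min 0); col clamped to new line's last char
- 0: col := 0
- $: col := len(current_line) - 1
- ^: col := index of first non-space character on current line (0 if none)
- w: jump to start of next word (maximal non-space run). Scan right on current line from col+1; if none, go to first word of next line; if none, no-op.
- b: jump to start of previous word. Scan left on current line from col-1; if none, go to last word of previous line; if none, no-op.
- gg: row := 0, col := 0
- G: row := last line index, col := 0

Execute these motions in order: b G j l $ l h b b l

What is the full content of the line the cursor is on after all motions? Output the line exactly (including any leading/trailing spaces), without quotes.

Answer: one rock

Derivation:
After 1 (b): row=0 col=0 char='l'
After 2 (G): row=3 col=0 char='o'
After 3 (j): row=3 col=0 char='o'
After 4 (l): row=3 col=1 char='n'
After 5 ($): row=3 col=7 char='k'
After 6 (l): row=3 col=7 char='k'
After 7 (h): row=3 col=6 char='c'
After 8 (b): row=3 col=4 char='r'
After 9 (b): row=3 col=0 char='o'
After 10 (l): row=3 col=1 char='n'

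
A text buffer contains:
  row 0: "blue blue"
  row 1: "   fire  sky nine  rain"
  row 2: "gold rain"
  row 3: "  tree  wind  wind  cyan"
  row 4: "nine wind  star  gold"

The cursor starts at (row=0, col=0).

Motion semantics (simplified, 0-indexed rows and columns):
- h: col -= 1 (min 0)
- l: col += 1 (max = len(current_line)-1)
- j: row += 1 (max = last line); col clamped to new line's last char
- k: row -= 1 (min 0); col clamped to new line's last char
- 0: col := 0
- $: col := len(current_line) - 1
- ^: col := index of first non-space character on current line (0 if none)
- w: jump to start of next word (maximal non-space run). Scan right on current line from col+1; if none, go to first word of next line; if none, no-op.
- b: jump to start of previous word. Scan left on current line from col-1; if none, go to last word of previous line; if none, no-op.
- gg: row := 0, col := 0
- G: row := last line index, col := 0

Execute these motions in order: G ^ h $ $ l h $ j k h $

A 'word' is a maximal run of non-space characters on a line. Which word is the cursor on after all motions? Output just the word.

Answer: cyan

Derivation:
After 1 (G): row=4 col=0 char='n'
After 2 (^): row=4 col=0 char='n'
After 3 (h): row=4 col=0 char='n'
After 4 ($): row=4 col=20 char='d'
After 5 ($): row=4 col=20 char='d'
After 6 (l): row=4 col=20 char='d'
After 7 (h): row=4 col=19 char='l'
After 8 ($): row=4 col=20 char='d'
After 9 (j): row=4 col=20 char='d'
After 10 (k): row=3 col=20 char='c'
After 11 (h): row=3 col=19 char='_'
After 12 ($): row=3 col=23 char='n'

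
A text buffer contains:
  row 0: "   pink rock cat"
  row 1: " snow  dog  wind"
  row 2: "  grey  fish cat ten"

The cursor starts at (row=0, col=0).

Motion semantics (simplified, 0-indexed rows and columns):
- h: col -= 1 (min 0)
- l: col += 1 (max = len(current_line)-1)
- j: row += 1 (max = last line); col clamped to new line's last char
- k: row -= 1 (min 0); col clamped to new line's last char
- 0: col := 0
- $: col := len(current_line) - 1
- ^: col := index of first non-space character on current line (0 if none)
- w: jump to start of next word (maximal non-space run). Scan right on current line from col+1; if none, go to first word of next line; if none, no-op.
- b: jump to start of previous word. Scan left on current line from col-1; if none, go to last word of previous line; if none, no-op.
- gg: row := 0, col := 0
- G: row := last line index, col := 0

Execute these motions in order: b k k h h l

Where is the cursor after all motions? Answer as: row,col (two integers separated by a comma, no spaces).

Answer: 0,1

Derivation:
After 1 (b): row=0 col=0 char='_'
After 2 (k): row=0 col=0 char='_'
After 3 (k): row=0 col=0 char='_'
After 4 (h): row=0 col=0 char='_'
After 5 (h): row=0 col=0 char='_'
After 6 (l): row=0 col=1 char='_'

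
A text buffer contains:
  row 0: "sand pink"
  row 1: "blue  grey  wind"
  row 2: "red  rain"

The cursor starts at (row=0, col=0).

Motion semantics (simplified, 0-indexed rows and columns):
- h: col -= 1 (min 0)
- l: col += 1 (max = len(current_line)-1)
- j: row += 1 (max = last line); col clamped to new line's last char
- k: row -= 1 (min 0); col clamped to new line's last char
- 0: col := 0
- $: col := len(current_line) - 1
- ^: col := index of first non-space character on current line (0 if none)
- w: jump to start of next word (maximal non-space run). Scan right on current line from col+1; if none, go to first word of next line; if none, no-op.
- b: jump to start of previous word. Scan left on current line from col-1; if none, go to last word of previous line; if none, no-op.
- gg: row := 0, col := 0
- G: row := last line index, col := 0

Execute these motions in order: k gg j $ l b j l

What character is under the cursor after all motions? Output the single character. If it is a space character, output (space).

After 1 (k): row=0 col=0 char='s'
After 2 (gg): row=0 col=0 char='s'
After 3 (j): row=1 col=0 char='b'
After 4 ($): row=1 col=15 char='d'
After 5 (l): row=1 col=15 char='d'
After 6 (b): row=1 col=12 char='w'
After 7 (j): row=2 col=8 char='n'
After 8 (l): row=2 col=8 char='n'

Answer: n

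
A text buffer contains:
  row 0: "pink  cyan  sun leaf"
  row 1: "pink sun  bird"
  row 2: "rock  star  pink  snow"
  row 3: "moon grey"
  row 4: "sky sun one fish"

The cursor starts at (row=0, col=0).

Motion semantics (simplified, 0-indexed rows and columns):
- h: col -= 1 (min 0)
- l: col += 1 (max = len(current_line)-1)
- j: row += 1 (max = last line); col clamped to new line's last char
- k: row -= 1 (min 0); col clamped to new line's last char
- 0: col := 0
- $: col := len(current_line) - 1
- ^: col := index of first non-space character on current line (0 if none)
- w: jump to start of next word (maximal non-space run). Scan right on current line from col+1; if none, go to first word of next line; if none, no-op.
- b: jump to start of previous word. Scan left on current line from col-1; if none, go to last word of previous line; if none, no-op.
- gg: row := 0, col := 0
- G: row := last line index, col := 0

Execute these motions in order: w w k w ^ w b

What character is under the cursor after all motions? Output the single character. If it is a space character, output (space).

Answer: p

Derivation:
After 1 (w): row=0 col=6 char='c'
After 2 (w): row=0 col=12 char='s'
After 3 (k): row=0 col=12 char='s'
After 4 (w): row=0 col=16 char='l'
After 5 (^): row=0 col=0 char='p'
After 6 (w): row=0 col=6 char='c'
After 7 (b): row=0 col=0 char='p'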